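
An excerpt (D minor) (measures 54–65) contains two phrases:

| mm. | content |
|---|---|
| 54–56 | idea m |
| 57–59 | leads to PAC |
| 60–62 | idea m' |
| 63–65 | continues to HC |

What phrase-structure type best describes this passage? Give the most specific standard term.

The second phrase closes with a half cadence, which is not stronger than the first phrase's perfect authentic cadence; without a weak→strong cadential pair there is no antecedent–consequent relationship, so this is a phrase group rather than a period.

phrase group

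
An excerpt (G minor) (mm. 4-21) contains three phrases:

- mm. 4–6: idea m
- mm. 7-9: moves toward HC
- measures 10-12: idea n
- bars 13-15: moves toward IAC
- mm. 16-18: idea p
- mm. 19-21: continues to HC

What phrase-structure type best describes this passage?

The final phrase closes with a half cadence, which is not stronger than the preceding imperfect authentic cadence; the 3 phrases lack an overall antecedent–consequent design and so form a phrase group.

phrase group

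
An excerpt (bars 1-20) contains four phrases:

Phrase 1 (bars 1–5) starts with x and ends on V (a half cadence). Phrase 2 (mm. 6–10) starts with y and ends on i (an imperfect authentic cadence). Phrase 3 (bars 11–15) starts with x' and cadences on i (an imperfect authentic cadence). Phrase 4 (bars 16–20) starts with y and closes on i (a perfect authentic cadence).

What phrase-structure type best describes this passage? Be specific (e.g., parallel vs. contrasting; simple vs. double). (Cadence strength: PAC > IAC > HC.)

Four phrases in two halves: the first half (measures 1-10) ends with an imperfect authentic cadence, the second (bars 11-20) with a perfect authentic cadence — a large antecedent–consequent pair, i.e. a double period.
Phrase 3 begins with the same material as phrase 1, making it parallel.

parallel double period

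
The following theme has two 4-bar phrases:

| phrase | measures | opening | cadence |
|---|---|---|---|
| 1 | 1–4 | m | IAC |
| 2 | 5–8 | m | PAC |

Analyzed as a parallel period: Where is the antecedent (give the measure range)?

measures 1–4

The antecedent is the phrase ending with the weaker cadence (imperfect authentic cadence, phrase 1) and the consequent the one ending more conclusively (perfect authentic cadence, phrase 2); the antecedent is bars 1–4.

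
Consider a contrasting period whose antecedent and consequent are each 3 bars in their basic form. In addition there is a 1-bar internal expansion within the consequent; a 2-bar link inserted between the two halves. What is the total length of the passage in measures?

Basic contrasting period: 3 + 3 = 6 bars.
6 (basic form) + 1 (internal expansion) + 2 (link) = 9.

9 measures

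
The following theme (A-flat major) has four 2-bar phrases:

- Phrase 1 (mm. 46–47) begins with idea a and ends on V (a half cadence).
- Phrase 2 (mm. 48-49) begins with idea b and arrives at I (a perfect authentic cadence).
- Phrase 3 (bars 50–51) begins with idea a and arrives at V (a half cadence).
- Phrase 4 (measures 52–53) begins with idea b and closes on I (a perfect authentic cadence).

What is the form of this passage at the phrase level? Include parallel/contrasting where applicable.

repeated period

The cadence pattern HC–PAC–HC–PAC is weak–strong twice, and phrases 3–4 restate phrases 1–2: a period heard twice, not a double period (which would end weakly at phrase 2).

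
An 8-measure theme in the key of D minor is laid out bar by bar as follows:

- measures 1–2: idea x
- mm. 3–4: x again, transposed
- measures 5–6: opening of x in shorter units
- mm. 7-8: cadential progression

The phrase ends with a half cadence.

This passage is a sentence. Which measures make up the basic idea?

measures 1–2

The presentation of a sentence is the basic idea (measures 1–2) plus its repetition (measures 3–4); the basic idea is therefore measures 1–2.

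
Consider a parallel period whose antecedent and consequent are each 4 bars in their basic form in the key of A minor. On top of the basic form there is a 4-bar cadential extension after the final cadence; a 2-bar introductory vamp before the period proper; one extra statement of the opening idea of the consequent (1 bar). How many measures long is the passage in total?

Basic parallel period: 4 + 4 = 8 bars.
8 (basic form) + 4 (cadential extension) + 2 (introduction) + 1 (extra statement) = 15.

15 measures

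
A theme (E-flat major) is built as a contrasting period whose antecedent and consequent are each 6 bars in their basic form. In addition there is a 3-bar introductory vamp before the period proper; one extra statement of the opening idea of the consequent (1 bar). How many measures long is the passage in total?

Basic contrasting period: 6 + 6 = 12 bars.
12 (basic form) + 3 (introduction) + 1 (extra statement) = 16.

16 measures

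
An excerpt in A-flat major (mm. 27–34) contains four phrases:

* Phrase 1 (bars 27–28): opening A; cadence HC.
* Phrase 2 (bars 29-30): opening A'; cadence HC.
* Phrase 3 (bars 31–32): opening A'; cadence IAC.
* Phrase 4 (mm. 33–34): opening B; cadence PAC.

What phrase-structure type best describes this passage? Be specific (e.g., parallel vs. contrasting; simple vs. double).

parallel double period

Four phrases in two halves: the first half (mm. 27-30) ends with a half cadence, the second (mm. 31–34) with a perfect authentic cadence — a large antecedent–consequent pair, i.e. a double period.
Phrase 3 begins with the same material as phrase 1, making it parallel.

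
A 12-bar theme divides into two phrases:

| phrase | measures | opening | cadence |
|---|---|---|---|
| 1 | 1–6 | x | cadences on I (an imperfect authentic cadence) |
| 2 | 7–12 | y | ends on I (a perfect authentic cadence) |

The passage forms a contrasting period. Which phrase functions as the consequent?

The phrase ending with the weaker cadence (imperfect authentic cadence) is the antecedent; the one ending more conclusively (perfect authentic cadence) is the consequent. The consequent is phrase 2.

phrase 2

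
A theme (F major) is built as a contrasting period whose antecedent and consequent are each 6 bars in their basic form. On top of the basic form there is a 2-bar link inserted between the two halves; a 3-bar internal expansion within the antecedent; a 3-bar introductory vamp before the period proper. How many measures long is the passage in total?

20 measures

Basic contrasting period: 6 + 6 = 12 bars.
12 (basic form) + 2 (link) + 3 (internal expansion) + 3 (introduction) = 20.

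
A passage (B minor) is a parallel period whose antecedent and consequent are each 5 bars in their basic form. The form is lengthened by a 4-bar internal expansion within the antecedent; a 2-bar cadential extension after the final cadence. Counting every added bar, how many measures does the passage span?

Basic parallel period: 5 + 5 = 10 bars.
10 (basic form) + 4 (internal expansion) + 2 (cadential extension) = 16.

16 measures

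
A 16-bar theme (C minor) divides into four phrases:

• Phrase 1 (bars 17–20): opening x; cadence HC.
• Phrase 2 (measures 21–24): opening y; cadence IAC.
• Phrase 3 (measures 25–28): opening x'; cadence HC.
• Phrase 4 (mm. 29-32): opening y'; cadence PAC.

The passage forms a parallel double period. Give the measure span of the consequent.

measures 25–32

In a double period the first pair of phrases (ending imperfect authentic cadence) is the large antecedent and the second pair (ending perfect authentic cadence) is the large consequent; the consequent is measures 25–32.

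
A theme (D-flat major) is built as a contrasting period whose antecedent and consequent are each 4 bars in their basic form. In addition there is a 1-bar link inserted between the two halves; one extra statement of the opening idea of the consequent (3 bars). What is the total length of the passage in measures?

12 measures

Basic contrasting period: 4 + 4 = 8 bars.
8 (basic form) + 1 (link) + 3 (extra statement) = 12.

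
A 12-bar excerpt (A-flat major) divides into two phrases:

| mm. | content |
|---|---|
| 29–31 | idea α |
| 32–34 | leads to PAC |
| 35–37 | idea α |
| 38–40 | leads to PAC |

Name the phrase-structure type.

Both phrases have the same opening (α) and the same cadence (perfect authentic cadence): the second is a restatement, not a consequent, so this is a repeated phrase rather than a period.

repeated phrase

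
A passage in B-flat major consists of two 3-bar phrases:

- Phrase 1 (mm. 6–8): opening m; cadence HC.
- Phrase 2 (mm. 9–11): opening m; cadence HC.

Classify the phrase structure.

repeated phrase

Both phrases have the same opening (m) and the same cadence (half cadence): the second is a restatement, not a consequent, so this is a repeated phrase rather than a period.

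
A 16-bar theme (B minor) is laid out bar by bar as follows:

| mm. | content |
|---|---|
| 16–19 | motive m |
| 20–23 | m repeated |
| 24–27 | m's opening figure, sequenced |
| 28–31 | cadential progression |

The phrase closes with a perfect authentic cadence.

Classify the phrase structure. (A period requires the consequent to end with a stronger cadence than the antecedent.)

sentence

Basic idea (measures 16–19) + its repetition (mm. 20-23) form the presentation; fragmentation and cadence (measures 24–31) form the continuation — the 16-bar whole is a sentence.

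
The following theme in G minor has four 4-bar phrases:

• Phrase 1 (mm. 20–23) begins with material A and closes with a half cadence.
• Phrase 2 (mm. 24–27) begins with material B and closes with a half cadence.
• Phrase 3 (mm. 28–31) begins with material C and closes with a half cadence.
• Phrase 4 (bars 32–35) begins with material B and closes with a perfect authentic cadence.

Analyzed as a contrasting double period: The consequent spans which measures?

In a double period the four phrases pair into a large antecedent (phrases 1–2, ending half cadence) and a large consequent (phrases 3–4, ending perfect authentic cadence). The consequent spans mm. 28–35.

measures 28–35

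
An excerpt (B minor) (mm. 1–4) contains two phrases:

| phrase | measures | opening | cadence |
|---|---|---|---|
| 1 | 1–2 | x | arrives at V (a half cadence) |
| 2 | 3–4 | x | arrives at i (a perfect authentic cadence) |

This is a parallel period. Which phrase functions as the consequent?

phrase 2

The phrase ending with the weaker cadence (half cadence) is the antecedent; the one ending more conclusively (perfect authentic cadence) is the consequent. The consequent is phrase 2.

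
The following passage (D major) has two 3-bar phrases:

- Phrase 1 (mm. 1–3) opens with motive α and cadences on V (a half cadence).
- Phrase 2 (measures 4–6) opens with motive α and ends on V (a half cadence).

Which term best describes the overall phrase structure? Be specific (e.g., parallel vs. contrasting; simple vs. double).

repeated phrase

Both phrases have the same opening (α) and the same cadence (half cadence): the second is a restatement, not a consequent, so this is a repeated phrase rather than a period.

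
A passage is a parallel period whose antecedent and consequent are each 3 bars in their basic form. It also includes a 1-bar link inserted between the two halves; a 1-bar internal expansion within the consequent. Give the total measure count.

8 measures

Basic parallel period: 3 + 3 = 6 bars.
6 (basic form) + 1 (link) + 1 (internal expansion) = 8.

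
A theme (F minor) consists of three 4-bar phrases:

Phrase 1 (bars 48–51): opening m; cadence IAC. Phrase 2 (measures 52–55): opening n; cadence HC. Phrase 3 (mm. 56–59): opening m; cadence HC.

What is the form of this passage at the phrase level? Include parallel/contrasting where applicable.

phrase group

The final phrase closes with a half cadence, which is not stronger than the preceding half cadence; the 3 phrases lack an overall antecedent–consequent design and so form a phrase group.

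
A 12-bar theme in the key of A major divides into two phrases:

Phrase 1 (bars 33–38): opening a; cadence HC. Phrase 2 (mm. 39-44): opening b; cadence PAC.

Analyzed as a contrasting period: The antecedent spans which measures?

The antecedent is the phrase ending with the weaker cadence (half cadence, phrase 1) and the consequent the one ending more conclusively (perfect authentic cadence, phrase 2); the antecedent is mm. 33–38.

measures 33–38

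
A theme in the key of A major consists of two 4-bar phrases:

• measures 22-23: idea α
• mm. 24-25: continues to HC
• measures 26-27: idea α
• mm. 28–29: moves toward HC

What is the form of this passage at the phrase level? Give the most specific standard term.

repeated phrase

Both phrases have the same opening (α) and the same cadence (half cadence): the second is a restatement, not a consequent, so this is a repeated phrase rather than a period.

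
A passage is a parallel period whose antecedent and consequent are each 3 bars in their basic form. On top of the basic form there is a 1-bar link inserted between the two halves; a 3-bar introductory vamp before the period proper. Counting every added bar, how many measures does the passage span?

Basic parallel period: 3 + 3 = 6 bars.
6 (basic form) + 1 (link) + 3 (introduction) = 10.

10 measures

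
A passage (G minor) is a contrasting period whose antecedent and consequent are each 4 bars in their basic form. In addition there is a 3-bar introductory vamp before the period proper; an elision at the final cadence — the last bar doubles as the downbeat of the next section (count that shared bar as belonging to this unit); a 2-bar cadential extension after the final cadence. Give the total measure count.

13 measures

Basic contrasting period: 4 + 4 = 8 bars.
8 (basic form) + 3 (introduction) + 2 (cadential extension) = 13.
The elision shares a bar with the next section but does not change this unit's count.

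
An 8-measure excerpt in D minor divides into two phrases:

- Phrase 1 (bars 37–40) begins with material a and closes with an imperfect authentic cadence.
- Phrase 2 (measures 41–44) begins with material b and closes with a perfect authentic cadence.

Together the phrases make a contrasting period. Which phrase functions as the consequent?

The phrase ending with the weaker cadence (imperfect authentic cadence) is the antecedent; the one ending more conclusively (perfect authentic cadence) is the consequent. The consequent is phrase 2.

phrase 2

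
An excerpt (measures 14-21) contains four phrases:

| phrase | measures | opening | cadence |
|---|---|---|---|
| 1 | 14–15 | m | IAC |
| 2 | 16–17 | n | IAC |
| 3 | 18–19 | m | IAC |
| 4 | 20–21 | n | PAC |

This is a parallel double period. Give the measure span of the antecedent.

measures 14–17

In a double period the first pair of phrases (ending imperfect authentic cadence) is the large antecedent and the second pair (ending perfect authentic cadence) is the large consequent; the antecedent is measures 14–17.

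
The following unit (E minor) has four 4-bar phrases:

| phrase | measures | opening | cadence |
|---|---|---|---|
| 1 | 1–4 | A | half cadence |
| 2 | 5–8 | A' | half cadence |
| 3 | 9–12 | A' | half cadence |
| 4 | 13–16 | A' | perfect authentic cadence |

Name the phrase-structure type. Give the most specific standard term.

parallel double period

Four phrases in two halves: the first half (mm. 1–8) ends with a half cadence, the second (mm. 9–16) with a perfect authentic cadence — a large antecedent–consequent pair, i.e. a double period.
Phrase 3 begins with the same material as phrase 1, making it parallel.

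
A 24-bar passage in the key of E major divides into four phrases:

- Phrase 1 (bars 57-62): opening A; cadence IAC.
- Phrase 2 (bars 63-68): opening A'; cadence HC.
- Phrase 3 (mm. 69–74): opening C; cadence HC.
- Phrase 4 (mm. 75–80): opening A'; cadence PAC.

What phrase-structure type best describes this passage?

Four phrases in two halves: the first half (bars 57–68) ends with a half cadence, the second (mm. 69–80) with a perfect authentic cadence — a large antecedent–consequent pair, i.e. a double period.
Phrase 3 begins with different material from phrase 1, making it contrasting.

contrasting double period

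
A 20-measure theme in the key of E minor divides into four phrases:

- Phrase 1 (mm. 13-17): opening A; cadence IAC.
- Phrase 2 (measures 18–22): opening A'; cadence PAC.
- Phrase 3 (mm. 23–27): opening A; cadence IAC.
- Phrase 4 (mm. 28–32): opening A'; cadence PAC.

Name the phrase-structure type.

repeated period

The cadence pattern IAC–PAC–IAC–PAC is weak–strong twice, and phrases 3–4 restate phrases 1–2: a period heard twice, not a double period (which would end weakly at phrase 2).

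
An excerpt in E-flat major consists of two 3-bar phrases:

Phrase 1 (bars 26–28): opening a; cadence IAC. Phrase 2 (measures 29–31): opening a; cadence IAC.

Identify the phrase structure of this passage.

repeated phrase

Both phrases have the same opening (a) and the same cadence (imperfect authentic cadence): the second is a restatement, not a consequent, so this is a repeated phrase rather than a period.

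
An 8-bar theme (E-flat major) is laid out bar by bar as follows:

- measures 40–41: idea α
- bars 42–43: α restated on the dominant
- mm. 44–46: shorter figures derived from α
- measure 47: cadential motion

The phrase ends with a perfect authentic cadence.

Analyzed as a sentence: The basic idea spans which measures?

The presentation of a sentence is the basic idea (mm. 40-41) plus its repetition (measures 42-43); the basic idea is therefore mm. 40–41.

measures 40–41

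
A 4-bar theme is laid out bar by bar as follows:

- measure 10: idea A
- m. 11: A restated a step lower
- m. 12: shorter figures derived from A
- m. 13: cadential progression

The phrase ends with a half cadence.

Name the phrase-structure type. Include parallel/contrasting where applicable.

sentence

Basic idea (bar 10) + its repetition (m. 11) form the presentation; fragmentation and cadence (mm. 12–13) form the continuation — the 4-bar whole is a sentence.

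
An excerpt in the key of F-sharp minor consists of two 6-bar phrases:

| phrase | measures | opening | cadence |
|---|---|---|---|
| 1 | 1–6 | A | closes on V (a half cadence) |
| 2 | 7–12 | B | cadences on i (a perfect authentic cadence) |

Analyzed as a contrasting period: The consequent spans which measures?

The antecedent is the phrase ending with the weaker cadence (half cadence, phrase 1) and the consequent the one ending more conclusively (perfect authentic cadence, phrase 2); the consequent is measures 7-12.

measures 7–12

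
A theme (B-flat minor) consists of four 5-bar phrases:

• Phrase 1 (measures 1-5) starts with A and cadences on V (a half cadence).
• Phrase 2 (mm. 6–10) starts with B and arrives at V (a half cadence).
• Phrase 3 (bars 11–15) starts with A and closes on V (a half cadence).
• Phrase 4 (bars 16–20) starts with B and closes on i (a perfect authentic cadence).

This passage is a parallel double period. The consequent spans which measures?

measures 11–20

In a double period the four phrases pair into a large antecedent (phrases 1–2, ending half cadence) and a large consequent (phrases 3–4, ending perfect authentic cadence). The consequent spans mm. 11–20.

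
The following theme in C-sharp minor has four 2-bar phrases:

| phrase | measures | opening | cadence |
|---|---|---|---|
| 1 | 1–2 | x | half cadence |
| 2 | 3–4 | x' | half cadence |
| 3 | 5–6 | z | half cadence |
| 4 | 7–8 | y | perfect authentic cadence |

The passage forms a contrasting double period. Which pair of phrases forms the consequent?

In a double period the first pair of phrases (ending half cadence) is the large antecedent and the second pair (ending perfect authentic cadence) is the large consequent; the consequent is phrases 3 and 4.

phrases 3 and 4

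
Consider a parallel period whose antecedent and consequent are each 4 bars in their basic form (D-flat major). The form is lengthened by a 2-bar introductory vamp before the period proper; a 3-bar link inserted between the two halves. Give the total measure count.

13 measures

Basic parallel period: 4 + 4 = 8 bars.
8 (basic form) + 2 (introduction) + 3 (link) = 13.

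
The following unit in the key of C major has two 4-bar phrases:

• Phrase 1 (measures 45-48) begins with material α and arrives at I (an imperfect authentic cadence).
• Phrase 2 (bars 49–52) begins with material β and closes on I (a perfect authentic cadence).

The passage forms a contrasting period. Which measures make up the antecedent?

The antecedent is the phrase ending with the weaker cadence (imperfect authentic cadence, phrase 1) and the consequent the one ending more conclusively (perfect authentic cadence, phrase 2); the antecedent is mm. 45–48.

measures 45–48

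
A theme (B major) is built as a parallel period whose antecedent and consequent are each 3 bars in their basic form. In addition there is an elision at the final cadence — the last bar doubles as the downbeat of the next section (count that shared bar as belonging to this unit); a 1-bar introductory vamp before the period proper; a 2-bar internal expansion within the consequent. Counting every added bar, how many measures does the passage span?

Basic parallel period: 3 + 3 = 6 bars.
6 (basic form) + 1 (introduction) + 2 (internal expansion) = 9.
The elision shares a bar with the next section but does not change this unit's count.

9 measures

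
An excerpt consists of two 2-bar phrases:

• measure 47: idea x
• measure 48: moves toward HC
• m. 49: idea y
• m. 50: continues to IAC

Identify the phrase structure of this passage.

contrasting period

Phrase 1 ends with a half cadence (weaker) and phrase 2 with an imperfect authentic cadence (stronger): antecedent + consequent = a period.
The two phrases open with different material (x / y), so the period is contrasting.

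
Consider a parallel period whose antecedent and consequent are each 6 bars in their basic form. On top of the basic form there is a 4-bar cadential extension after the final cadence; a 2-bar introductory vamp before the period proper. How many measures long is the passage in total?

Basic parallel period: 6 + 6 = 12 bars.
12 (basic form) + 4 (cadential extension) + 2 (introduction) = 18.

18 measures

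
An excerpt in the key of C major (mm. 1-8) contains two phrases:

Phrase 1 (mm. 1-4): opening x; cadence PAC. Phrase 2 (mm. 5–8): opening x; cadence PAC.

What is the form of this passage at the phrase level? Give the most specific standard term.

repeated phrase

Both phrases have the same opening (x) and the same cadence (perfect authentic cadence): the second is a restatement, not a consequent, so this is a repeated phrase rather than a period.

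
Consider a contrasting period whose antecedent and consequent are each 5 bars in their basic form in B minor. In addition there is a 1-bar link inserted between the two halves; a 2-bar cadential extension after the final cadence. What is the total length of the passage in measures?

13 measures

Basic contrasting period: 5 + 5 = 10 bars.
10 (basic form) + 1 (link) + 2 (cadential extension) = 13.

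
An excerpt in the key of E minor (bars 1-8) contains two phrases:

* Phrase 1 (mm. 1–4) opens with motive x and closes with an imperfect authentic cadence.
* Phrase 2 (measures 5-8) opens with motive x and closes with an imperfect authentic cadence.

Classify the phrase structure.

repeated phrase

Both phrases have the same opening (x) and the same cadence (imperfect authentic cadence): the second is a restatement, not a consequent, so this is a repeated phrase rather than a period.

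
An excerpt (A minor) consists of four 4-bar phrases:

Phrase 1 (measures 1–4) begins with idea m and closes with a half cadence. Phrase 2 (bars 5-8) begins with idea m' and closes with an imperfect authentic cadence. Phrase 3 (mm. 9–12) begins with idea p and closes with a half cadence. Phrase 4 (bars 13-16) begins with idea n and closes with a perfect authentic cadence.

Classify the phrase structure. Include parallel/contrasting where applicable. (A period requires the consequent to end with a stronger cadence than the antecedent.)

contrasting double period

Four phrases in two halves: the first half (bars 1-8) ends with an imperfect authentic cadence, the second (mm. 9–16) with a perfect authentic cadence — a large antecedent–consequent pair, i.e. a double period.
Phrase 3 begins with different material from phrase 1, making it contrasting.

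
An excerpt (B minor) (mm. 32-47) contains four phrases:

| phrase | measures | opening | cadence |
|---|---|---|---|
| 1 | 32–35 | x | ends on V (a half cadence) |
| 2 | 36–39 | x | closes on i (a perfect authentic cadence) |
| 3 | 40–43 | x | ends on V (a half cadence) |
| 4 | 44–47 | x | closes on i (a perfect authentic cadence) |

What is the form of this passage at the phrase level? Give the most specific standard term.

The cadence pattern HC–PAC–HC–PAC is weak–strong twice, and phrases 3–4 restate phrases 1–2: a period heard twice, not a double period (which would end weakly at phrase 2).

repeated period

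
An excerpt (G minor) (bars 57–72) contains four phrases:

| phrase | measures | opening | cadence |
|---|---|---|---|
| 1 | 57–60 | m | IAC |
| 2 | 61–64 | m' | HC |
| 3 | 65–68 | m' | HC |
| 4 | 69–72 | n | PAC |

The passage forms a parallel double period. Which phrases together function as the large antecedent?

In a double period the first pair of phrases (ending half cadence) is the large antecedent and the second pair (ending perfect authentic cadence) is the large consequent; the antecedent is phrases 1 and 2.

phrases 1 and 2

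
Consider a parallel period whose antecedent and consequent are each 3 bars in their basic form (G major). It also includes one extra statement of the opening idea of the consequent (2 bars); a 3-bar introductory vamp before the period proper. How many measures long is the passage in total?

Basic parallel period: 3 + 3 = 6 bars.
6 (basic form) + 2 (extra statement) + 3 (introduction) = 11.

11 measures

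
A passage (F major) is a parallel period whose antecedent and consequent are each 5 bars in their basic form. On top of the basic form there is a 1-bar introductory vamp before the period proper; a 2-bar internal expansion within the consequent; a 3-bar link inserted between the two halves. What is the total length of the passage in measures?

16 measures

Basic parallel period: 5 + 5 = 10 bars.
10 (basic form) + 1 (introduction) + 2 (internal expansion) + 3 (link) = 16.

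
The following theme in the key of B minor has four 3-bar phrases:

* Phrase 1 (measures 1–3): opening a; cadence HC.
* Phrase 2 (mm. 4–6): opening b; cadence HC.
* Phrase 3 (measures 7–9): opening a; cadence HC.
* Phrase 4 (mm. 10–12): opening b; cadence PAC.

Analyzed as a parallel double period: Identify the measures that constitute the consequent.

measures 7–12

In a double period the four phrases pair into a large antecedent (phrases 1–2, ending half cadence) and a large consequent (phrases 3–4, ending perfect authentic cadence). The consequent spans mm. 7-12.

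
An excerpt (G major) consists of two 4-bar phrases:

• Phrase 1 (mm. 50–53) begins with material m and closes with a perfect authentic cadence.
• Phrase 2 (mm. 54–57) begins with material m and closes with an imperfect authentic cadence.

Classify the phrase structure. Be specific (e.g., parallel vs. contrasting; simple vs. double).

phrase group

The second phrase closes with an imperfect authentic cadence, which is not stronger than the first phrase's perfect authentic cadence; without a weak→strong cadential pair there is no antecedent–consequent relationship, so this is a phrase group rather than a period.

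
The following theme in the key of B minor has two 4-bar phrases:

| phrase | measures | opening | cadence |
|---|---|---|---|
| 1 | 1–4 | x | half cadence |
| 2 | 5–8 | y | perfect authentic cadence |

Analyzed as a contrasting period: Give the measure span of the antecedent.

measures 1–4

The antecedent is the phrase ending with the weaker cadence (half cadence, phrase 1) and the consequent the one ending more conclusively (perfect authentic cadence, phrase 2); the antecedent is mm. 1–4.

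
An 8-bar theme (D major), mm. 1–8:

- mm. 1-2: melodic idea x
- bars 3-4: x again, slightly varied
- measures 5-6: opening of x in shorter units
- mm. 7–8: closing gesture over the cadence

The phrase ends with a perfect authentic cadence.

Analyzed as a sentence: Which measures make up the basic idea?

The presentation of a sentence is the basic idea (mm. 1-2) plus its repetition (mm. 3–4); the basic idea is therefore mm. 1–2.

measures 1–2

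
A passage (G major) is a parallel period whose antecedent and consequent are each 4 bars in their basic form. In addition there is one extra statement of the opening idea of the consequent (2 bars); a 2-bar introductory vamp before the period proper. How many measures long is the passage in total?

12 measures

Basic parallel period: 4 + 4 = 8 bars.
8 (basic form) + 2 (extra statement) + 2 (introduction) = 12.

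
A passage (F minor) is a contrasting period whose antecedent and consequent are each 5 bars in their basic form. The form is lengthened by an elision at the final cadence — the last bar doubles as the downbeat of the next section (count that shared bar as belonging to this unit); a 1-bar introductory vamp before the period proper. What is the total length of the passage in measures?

Basic contrasting period: 5 + 5 = 10 bars.
10 (basic form) + 1 (introduction) = 11.
The elision shares a bar with the next section but does not change this unit's count.

11 measures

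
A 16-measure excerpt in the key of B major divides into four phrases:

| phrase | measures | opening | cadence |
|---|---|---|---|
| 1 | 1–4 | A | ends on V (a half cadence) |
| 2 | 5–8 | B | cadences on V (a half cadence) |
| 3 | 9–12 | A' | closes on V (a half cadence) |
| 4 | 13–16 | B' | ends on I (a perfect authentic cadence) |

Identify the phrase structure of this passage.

parallel double period

Four phrases in two halves: the first half (mm. 1–8) ends with a half cadence, the second (mm. 9–16) with a perfect authentic cadence — a large antecedent–consequent pair, i.e. a double period.
Phrase 3 begins with the same material as phrase 1, making it parallel.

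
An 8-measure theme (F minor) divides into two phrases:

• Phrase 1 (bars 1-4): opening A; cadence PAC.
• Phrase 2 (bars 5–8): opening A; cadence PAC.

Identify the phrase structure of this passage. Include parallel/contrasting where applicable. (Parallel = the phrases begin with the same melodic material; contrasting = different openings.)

repeated phrase

Both phrases have the same opening (A) and the same cadence (perfect authentic cadence): the second is a restatement, not a consequent, so this is a repeated phrase rather than a period.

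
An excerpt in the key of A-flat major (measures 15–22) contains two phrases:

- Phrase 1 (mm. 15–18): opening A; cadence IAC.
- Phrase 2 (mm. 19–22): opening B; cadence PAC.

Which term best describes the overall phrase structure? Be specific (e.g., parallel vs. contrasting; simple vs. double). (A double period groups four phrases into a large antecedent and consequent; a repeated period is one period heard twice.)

Phrase 1 ends with an imperfect authentic cadence (weaker) and phrase 2 with a perfect authentic cadence (stronger): antecedent + consequent = a period.
The two phrases open with different material (A / B), so the period is contrasting.

contrasting period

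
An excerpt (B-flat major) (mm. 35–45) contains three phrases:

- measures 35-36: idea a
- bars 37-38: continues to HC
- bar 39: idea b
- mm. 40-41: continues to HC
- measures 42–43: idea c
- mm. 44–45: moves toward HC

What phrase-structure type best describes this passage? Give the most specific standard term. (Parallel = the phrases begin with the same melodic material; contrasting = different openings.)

The final phrase closes with a half cadence, which is not stronger than the preceding half cadence; the 3 phrases lack an overall antecedent–consequent design and so form a phrase group.

phrase group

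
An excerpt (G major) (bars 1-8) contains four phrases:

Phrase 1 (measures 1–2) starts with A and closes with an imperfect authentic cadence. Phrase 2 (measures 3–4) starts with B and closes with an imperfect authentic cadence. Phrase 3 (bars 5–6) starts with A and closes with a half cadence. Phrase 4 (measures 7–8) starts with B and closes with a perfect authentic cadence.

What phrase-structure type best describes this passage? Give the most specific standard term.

Four phrases in two halves: the first half (mm. 1-4) ends with an imperfect authentic cadence, the second (mm. 5–8) with a perfect authentic cadence — a large antecedent–consequent pair, i.e. a double period.
Phrase 3 begins with the same material as phrase 1, making it parallel.

parallel double period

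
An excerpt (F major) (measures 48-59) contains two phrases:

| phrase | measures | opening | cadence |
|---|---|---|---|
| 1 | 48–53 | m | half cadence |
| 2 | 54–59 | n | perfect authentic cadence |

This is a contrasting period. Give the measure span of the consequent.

measures 54–59

The phrase ending with the weaker cadence (half cadence) is the antecedent; the one ending more conclusively (perfect authentic cadence) is the consequent. The consequent is measures 54–59.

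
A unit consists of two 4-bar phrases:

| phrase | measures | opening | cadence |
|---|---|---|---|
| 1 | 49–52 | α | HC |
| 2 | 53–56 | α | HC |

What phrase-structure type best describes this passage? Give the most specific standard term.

repeated phrase

Both phrases have the same opening (α) and the same cadence (half cadence): the second is a restatement, not a consequent, so this is a repeated phrase rather than a period.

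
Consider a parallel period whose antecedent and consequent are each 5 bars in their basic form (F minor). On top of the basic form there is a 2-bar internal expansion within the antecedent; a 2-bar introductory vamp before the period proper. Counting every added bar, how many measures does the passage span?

14 measures

Basic parallel period: 5 + 5 = 10 bars.
10 (basic form) + 2 (internal expansion) + 2 (introduction) = 14.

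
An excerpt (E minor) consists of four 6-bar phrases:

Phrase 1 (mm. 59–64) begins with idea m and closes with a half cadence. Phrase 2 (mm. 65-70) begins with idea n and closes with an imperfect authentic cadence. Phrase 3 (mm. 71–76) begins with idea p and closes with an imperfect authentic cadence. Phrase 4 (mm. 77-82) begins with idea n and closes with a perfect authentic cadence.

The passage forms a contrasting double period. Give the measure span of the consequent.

measures 71–82

In a double period the four phrases pair into a large antecedent (phrases 1–2, ending imperfect authentic cadence) and a large consequent (phrases 3–4, ending perfect authentic cadence). The consequent spans mm. 71–82.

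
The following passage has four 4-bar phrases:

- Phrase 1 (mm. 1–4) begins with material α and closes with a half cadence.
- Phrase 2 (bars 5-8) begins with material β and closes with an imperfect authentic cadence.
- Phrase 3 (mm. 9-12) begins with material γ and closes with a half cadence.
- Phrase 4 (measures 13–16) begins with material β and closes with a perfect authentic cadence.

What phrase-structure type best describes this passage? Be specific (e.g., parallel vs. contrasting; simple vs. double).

contrasting double period

Four phrases in two halves: the first half (bars 1-8) ends with an imperfect authentic cadence, the second (mm. 9–16) with a perfect authentic cadence — a large antecedent–consequent pair, i.e. a double period.
Phrase 3 begins with different material from phrase 1, making it contrasting.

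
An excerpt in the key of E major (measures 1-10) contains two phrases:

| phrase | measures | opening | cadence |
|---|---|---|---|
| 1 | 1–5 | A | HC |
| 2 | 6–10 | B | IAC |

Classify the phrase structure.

Phrase 1 ends with a half cadence (weaker) and phrase 2 with an imperfect authentic cadence (stronger): antecedent + consequent = a period.
The two phrases open with different material (A / B), so the period is contrasting.

contrasting period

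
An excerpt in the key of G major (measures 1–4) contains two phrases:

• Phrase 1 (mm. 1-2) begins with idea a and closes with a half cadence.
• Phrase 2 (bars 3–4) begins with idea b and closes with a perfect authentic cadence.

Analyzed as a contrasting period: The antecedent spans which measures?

The antecedent is the phrase ending with the weaker cadence (half cadence, phrase 1) and the consequent the one ending more conclusively (perfect authentic cadence, phrase 2); the antecedent is measures 1–2.

measures 1–2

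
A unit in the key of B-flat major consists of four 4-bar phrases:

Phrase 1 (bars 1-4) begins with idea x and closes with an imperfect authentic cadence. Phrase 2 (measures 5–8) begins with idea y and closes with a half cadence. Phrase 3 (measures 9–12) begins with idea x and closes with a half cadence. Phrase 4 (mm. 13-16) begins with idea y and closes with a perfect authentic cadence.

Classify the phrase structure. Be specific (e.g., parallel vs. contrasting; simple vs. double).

Four phrases in two halves: the first half (measures 1–8) ends with a half cadence, the second (bars 9–16) with a perfect authentic cadence — a large antecedent–consequent pair, i.e. a double period.
Phrase 3 begins with the same material as phrase 1, making it parallel.

parallel double period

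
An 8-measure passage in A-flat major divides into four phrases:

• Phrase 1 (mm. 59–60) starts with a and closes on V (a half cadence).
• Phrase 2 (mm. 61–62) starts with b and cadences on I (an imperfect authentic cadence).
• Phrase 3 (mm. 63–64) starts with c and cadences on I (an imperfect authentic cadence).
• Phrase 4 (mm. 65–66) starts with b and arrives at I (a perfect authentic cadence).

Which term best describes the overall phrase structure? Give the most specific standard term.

contrasting double period

Four phrases in two halves: the first half (measures 59–62) ends with an imperfect authentic cadence, the second (mm. 63-66) with a perfect authentic cadence — a large antecedent–consequent pair, i.e. a double period.
Phrase 3 begins with different material from phrase 1, making it contrasting.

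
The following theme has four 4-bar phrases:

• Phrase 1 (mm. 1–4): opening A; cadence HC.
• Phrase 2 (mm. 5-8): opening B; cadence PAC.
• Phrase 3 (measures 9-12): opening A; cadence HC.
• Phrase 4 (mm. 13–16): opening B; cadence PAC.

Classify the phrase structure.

repeated period

The cadence pattern HC–PAC–HC–PAC is weak–strong twice, and phrases 3–4 restate phrases 1–2: a period heard twice, not a double period (which would end weakly at phrase 2).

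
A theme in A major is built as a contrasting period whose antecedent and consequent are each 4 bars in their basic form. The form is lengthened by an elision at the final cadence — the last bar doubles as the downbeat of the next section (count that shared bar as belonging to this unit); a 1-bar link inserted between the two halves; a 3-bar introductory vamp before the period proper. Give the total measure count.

12 measures

Basic contrasting period: 4 + 4 = 8 bars.
8 (basic form) + 1 (link) + 3 (introduction) = 12.
The elision shares a bar with the next section but does not change this unit's count.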